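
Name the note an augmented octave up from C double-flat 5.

For an octave the letter name doesn't change: still C, an octave up.
An augmented octave spans 13 semitones, so from Cbb5 the target pitch is Cb6.

C flat 6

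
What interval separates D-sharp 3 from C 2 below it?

Descending from D#3 to C2 is the same interval as ascending C2 to D#3.
C to D spans two letter names (C-D), plus an octave: a ninth.
The major ninth is 14 semitones; here we have 15, one semitone wider: augmented.
(Equivalently, a compound augmented second: an augmented second plus an octave.)

augmented 9th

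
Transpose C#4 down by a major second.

B3

Counting two letter names down from C lands on B.
A major second spans 2 semitones, so from C#4 the target pitch is B3.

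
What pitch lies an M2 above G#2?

A#2

Counting two letter names up from G lands on A.
Moving 2 semitones up from G#2 (the size of a major second) reaches A#2.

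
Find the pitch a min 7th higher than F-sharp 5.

Seven letter names up from F: E.
Moving 10 semitones up from F#5 (the size of a minor seventh) reaches E6.

E 6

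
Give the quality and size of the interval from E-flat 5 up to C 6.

E to C spans six letter names (E-F-G-A-B-C), so the interval is some kind of sixth.
Counting semitones, Eb5→C6 is 9, which is the major sixth.

major 6th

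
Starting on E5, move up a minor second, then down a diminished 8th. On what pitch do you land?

E5 up a minor second → F5 (1 semitone).
A diminished octave down from F5 is F#4.

F#4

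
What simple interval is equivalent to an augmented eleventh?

augmented fourth

Subtracting seven from the interval number removes an octave: 11 − 7 = 4.
Quality carries through unchanged, so the simple form is an augmented fourth.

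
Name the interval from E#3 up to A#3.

E to A spans four letter names (E-F-G-A) — that makes it a fourth of some quality.
E#3 to A#3 is 5 semitones, matching the perfect fourth exactly, so the quality is perfect.

perfect 4th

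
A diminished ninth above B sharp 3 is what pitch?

C 5

The ninth's letter: B up two letter names plus an octave → C.
A diminished ninth is 12 semitones; 12 semitones up from B#3 gives C5.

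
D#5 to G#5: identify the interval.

D to G spans four letter names (D-E-F-G) — that makes it a fourth of some quality.
Counting semitones, D#5→G#5 is 5, which is the perfect fourth.

P4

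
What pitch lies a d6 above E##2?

C#3

Six letter names up from E: C.
A diminished sixth spans 7 semitones, so from E##2 the target pitch is C#3.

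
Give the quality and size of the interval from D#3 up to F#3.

m3

D to F spans three letter names (D-E-F), so the interval is some kind of third.
A major third would be 4 semitones, but D#3 to F#3 is 3 — one semitone narrower, making it a minor third.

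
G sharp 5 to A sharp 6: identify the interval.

major ninth

G to A spans two letter names (G-A), plus an octave: a ninth.
Counting semitones, G#5→A#6 is 14, which is the major ninth.
(Equivalently, a compound major second: a major second plus an octave.)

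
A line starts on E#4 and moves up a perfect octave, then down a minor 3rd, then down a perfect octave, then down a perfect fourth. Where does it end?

G##3

A perfect octave up from E#4 is E#5.
Down a minor third from E#5: C##5 (3 semitones down).
Down a perfect octave from C##5: C##4 (12 semitones down).
A perfect fourth down from C##4 is G##3.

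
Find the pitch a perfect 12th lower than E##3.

Five letters down from E (plus an octave) reaches A.
A perfect twelfth spans 19 semitones, so from E##3 the target pitch is A##1.

A##1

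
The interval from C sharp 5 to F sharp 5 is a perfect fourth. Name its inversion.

Inverted interval numbers add to nine, so a fourth pairs with a fifth (4 + 5 = 9).
And perfect stays perfect under inversion, so we get a perfect fifth.

P5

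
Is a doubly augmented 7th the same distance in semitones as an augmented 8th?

Yes

A doubly augmented seventh spans 13 semitones, and an augmented octave also spans 13 semitones — they're enharmonic.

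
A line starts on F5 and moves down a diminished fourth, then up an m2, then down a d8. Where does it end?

F5 down a diminished fourth → C#5 (4 semitones).
A minor second up from C#5 is D5.
Down a diminished octave from D5: D#4 (11 semitones down).

D#4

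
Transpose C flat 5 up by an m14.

B double-flat 6

Seven letters up from C (plus an octave) reaches B.
A minor fourteenth is 22 semitones; 22 semitones up from Cb5 gives Bbb6.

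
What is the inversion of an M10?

First reduce the compound major tenth to its simple form, a major third.
Interval numbers invert to sum to nine: 3 + 6 = 9, so a third inverts to a sixth.
And major becomes minor under inversion, so we get a minor sixth.

minor 6th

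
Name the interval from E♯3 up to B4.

diminished twelfth

E to B spans five letter names (E-F-G-A-B), plus an octave, so the interval is some kind of twelfth.
E#3 to B4 spans 18 semitones — one semitone narrower than the perfect twelfth (19) — giving a diminished twelfth.
(Equivalently, a compound diminished fifth: a diminished fifth plus an octave.)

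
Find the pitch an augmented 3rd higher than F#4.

A##4

The third takes the letter from F up to A.
Moving 5 semitones up from F#4 (the size of an augmented third) reaches A##4.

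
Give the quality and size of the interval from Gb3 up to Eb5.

G to E spans six letter names (G-A-B-C-D-E), plus an octave: a thirteenth.
Gb3 to Eb5 is 21 semitones, matching the major thirteenth exactly, so the quality is major.
(Equivalently, a compound major sixth: a major sixth plus an octave.)

major thirteenth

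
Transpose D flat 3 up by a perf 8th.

D flat 4

For an octave the letter name doesn't change: still D, an octave up.
Moving 12 semitones up from Db3 (the size of a perfect octave) reaches Db4.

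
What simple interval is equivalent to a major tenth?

Each octave removed subtracts seven from the number: 10 − 7 = 3.
So a major tenth is an octave plus a major third. The quality is unchanged.

M3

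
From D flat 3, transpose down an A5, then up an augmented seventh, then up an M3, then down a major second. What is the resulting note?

An augmented fifth down from Db3 is Gbb2.
An augmented seventh up from Gbb2 is F3.
A major third up from F3 is A3.
A major second down from A3 is G3.

G 3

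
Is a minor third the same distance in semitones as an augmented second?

A minor third spans 3 semitones, and an augmented second also spans 3 semitones — they're enharmonic.

Yes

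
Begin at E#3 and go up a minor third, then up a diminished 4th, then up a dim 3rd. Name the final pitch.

Ebb4

Up a minor third from E#3: G#3 (3 semitones up).
Up a diminished fourth from G#3: C4 (4 semitones up).
Up a diminished third from C4: Ebb4 (2 semitones up).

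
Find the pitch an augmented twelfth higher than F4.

C#6

Five letters up from F (plus an octave) reaches C.
Moving 20 semitones up from F4 (the size of an augmented twelfth) reaches C#6.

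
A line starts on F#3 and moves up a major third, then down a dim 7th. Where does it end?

Up a major third from F#3: A#3 (4 semitones up).
A#3 down a diminished seventh → B##2 (9 semitones).

B##2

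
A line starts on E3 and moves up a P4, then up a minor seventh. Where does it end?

G4

Up a perfect fourth from E3: A3 (5 semitones up).
A3 up a minor seventh → G4 (10 semitones).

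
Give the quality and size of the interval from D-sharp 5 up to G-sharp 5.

perfect 4th

D to G spans four letter names (D-E-F-G), so the interval is some kind of fourth.
D#5 to G#5 is 5 semitones, matching the perfect fourth exactly, so the quality is perfect.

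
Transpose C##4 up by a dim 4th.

Counting four letter names up from C lands on F.
Moving 4 semitones up from C##4 (the size of a diminished fourth) reaches F#4.

F#4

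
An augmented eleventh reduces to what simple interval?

Take out an octave (7 from the number): 11 − 7 = 4.
Quality carries through unchanged, so the simple form is an augmented fourth.

augmented fourth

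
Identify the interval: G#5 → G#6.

G to G is the same letter name, plus an octave — that makes it an octave of some quality.
The perfect octave spans 12 semitones, and G#5 to G#6 is exactly 12 semitones — so this is a perfect octave.

perfect 8th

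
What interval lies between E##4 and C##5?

E to C spans six letter names (E-F-G-A-B-C) — that makes it a sixth of some quality.
E##4 to C##5 is 8 semitones, a half step short of the major sixth (9), so this is minor.

minor 6th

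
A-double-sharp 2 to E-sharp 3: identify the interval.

A to E spans five letter names (A-B-C-D-E) — that makes it a fifth of some quality.
The perfect fifth is 7 semitones; here we have 6, one semitone narrower: diminished.

d5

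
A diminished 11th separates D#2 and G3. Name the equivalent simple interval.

diminished 4th

Subtracting seven from the interval number removes an octave: 11 − 7 = 4.
That makes a diminished eleventh a compound diminished fourth — an octave plus a diminished fourth.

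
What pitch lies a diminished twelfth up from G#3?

D5

Counting five letter names plus an octave up from G lands on D.
Moving 18 semitones up from G#3 (the size of a diminished twelfth) reaches D5.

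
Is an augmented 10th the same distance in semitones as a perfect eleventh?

Yes

An augmented tenth spans 17 semitones, and a perfect eleventh also spans 17 semitones — they're enharmonic.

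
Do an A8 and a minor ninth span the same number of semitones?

Yes

An augmented octave spans 13 semitones, and a minor ninth also spans 13 semitones — they're enharmonic.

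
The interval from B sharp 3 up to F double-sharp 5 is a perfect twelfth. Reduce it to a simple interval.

P5

Subtracting seven from the interval number removes an octave: 12 − 7 = 5.
That makes a perfect twelfth a compound perfect fifth — an octave plus a perfect fifth.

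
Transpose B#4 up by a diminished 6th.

G5

Counting six letter names up from B lands on G.
A diminished sixth is 7 semitones; 7 semitones up from B#4 gives G5.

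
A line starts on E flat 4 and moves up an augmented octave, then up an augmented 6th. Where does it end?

C double-sharp 6

An augmented octave up from Eb4 is E5.
E5 up an augmented sixth → C##6 (10 semitones).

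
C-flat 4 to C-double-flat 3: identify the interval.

Descending from Cb4 to Cbb3 is the same interval as ascending Cbb3 to Cb4.
C to C is the same letter name, plus an octave — that makes it an octave of some quality.
Cbb3 to Cb4 spans 13 semitones — one semitone wider than the perfect octave (12) — giving an augmented octave.

augmented octave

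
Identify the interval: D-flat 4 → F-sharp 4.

augmented third

D to F spans three letter names (D-E-F): a third.
A major third would be 4 semitones; Db4 to F#4 is 5, one semitone wider, so the interval is augmented.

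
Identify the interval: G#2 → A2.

minor second

G to A spans two letter names (G-A), so the interval is some kind of second.
At 1 semitone, G#2→A2 falls one short of a major second: minor.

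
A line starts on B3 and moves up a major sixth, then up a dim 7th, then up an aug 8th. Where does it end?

F#6

B3 up a major sixth → G#4 (9 semitones).
Up a diminished seventh from G#4: F5 (9 semitones up).
An augmented octave up from F5 is F#6.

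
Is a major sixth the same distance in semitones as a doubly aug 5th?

Both span 9 semitones: a major sixth and a doubly augmented fifth are the same chromatic distance.

Yes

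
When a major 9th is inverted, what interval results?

minor 7th

First reduce the compound major ninth to its simple form, a major second.
The rule of nine gives the new number: 9 − 2 = 7, so a second becomes a seventh.
The quality also flips — major becomes minor — giving a minor seventh.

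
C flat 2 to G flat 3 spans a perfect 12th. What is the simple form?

P5

Take out an octave (7 from the number): 12 − 7 = 5.
So a perfect twelfth is an octave plus a perfect fifth. The quality is unchanged.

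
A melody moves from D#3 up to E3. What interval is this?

minor second

D to E spans two letter names (D-E): a second.
At 1 semitone, D#3→E3 falls one short of a major second: minor.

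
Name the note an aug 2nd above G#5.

A##5

Two letter names up from G: A.
Moving 3 semitones up from G#5 (the size of an augmented second) reaches A##5.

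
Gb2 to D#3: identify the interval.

doubly augmented fifth

G to D spans five letter names (G-A-B-C-D) — that makes it a fifth of some quality.
The perfect fifth is 7 semitones; here we have 9, two semitones wider: doubly augmented.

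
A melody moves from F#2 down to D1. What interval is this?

Descending from F#2 to D1 is the same interval as ascending D1 to F#2.
D to F spans three letter names (D-E-F), plus an octave — that makes it a tenth of some quality.
Counting semitones, D1→F#2 is 16, which is the major tenth.
(Equivalently, a compound major third: a major third plus an octave.)

M10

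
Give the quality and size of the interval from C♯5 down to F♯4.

Descending from C#5 to F#4 is the same interval as ascending F#4 to C#5.
F to C spans five letter names (F-G-A-B-C), so the interval is some kind of fifth.
The perfect fifth spans 7 semitones, and F#4 to C#5 is exactly 7 semitones — so this is a perfect fifth.

perfect fifth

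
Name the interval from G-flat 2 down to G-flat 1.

Descending from Gb2 to Gb1 is the same interval as ascending Gb1 to Gb2.
G to G is the same letter name, plus an octave, so the interval is some kind of octave.
The perfect octave spans 12 semitones, and Gb1 to Gb2 is exactly 12 semitones — so this is a perfect octave.

perfect octave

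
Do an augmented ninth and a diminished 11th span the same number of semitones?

No

An augmented ninth spans 15 semitones; a diminished eleventh spans 16 semitones. They differ by 1.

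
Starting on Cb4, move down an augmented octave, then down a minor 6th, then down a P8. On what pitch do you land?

Ebb1

An augmented octave down from Cb4 is Cbb3.
Cbb3 down a minor sixth → Ebb2 (8 semitones).
A perfect octave down from Ebb2 is Ebb1.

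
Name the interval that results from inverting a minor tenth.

major 6th

First reduce the compound minor tenth to its simple form, a minor third.
Inverted interval numbers add to nine, so a third pairs with a sixth (3 + 6 = 9).
And minor becomes major under inversion, so we get a major sixth.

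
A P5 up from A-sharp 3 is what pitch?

The fifth takes the letter from A up to E.
A perfect fifth is 7 semitones; 7 semitones up from A#3 gives E#4.

E-sharp 4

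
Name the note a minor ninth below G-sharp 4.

F-double-sharp 3

Two letters down from G (plus an octave) reaches F.
A minor ninth is 13 semitones; 13 semitones down from G#4 gives F##3.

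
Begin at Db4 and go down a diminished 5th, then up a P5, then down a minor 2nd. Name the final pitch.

C#4

Db4 down a diminished fifth → G3 (6 semitones).
A perfect fifth up from G3 is D4.
D4 down a minor second → C#4 (1 semitone).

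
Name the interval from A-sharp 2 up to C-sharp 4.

minor tenth

A to C spans three letter names (A-B-C), plus an octave: a tenth.
At 15 semitones, A#2→C#4 falls one short of a major tenth: minor.
(Equivalently, a compound minor third: a minor third plus an octave.)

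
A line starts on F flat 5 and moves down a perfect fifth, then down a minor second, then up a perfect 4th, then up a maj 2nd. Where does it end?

Down a perfect fifth from Fb5: Bbb4 (7 semitones down).
Bbb4 down a minor second → Ab4 (1 semitone).
Up a perfect fourth from Ab4: Db5 (5 semitones up).
A major second up from Db5 is Eb5.

E flat 5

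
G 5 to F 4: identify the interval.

major ninth

Descending from G5 to F4 is the same interval as ascending F4 to G5.
F to G spans two letter names (F-G), plus an octave: a ninth.
F4 to G5 is 14 semitones, matching the major ninth exactly, so the quality is major.
(Equivalently, a compound major second: a major second plus an octave.)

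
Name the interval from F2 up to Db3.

m6

F to D spans six letter names (F-G-A-B-C-D): a sixth.
A major sixth would be 9 semitones, but F2 to Db3 is 8 — one semitone narrower, making it a minor sixth.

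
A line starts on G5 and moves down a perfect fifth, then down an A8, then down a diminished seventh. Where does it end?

G5 down a perfect fifth → C5 (7 semitones).
C5 down an augmented octave → Cb4 (13 semitones).
Cb4 down a diminished seventh → D3 (9 semitones).

D3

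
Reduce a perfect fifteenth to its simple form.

Take out an octave (7 from the number): 15 − 7 = 8.
Quality carries through unchanged, so the simple form is a perfect octave.

perfect octave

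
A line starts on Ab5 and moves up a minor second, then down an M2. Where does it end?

Abb5

Ab5 up a minor second → Bbb5 (1 semitone).
A major second down from Bbb5 is Abb5.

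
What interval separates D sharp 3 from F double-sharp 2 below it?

minor sixth

Descending from D#3 to F##2 is the same interval as ascending F##2 to D#3.
F to D spans six letter names (F-G-A-B-C-D), so the interval is some kind of sixth.
F##2 to D#3 is 8 semitones, a half step short of the major sixth (9), so this is minor.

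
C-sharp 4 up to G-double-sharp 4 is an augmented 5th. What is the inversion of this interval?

diminished fourth

The rule of nine gives the new number: 9 − 5 = 4, so a fifth becomes a fourth.
The quality also flips — augmented becomes diminished — giving a diminished fourth.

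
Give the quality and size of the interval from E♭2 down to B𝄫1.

Descending from Eb2 to Bbb1 is the same interval as ascending Bbb1 to Eb2.
B to E spans four letter names (B-C-D-E) — that makes it a fourth of some quality.
Bbb1 to Eb2 spans 6 semitones — one semitone wider than the perfect fourth (5) — giving an augmented fourth.

augmented fourth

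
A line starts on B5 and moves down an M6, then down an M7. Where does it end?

Eb4

Down a major sixth from B5: D5 (9 semitones down).
Down a major seventh from D5: Eb4 (11 semitones down).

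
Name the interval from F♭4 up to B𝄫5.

F to B spans four letter names (F-G-A-B), plus an octave — that makes it an eleventh of some quality.
Counting semitones, Fb4→Bbb5 is 17, which is the perfect eleventh.
(Equivalently, a compound perfect fourth: a perfect fourth plus an octave.)

perfect eleventh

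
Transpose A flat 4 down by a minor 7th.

Counting seven letter names down from A lands on B.
Moving 10 semitones down from Ab4 (the size of a minor seventh) reaches Bb3.

B flat 3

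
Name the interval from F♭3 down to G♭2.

m7

Descending from Fb3 to Gb2 is the same interval as ascending Gb2 to Fb3.
G to F spans seven letter names (G-A-B-C-D-E-F): a seventh.
At 10 semitones, Gb2→Fb3 falls one short of a major seventh: minor.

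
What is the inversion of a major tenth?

First reduce the compound major tenth to its simple form, a major third.
Interval numbers invert to sum to nine: 3 + 6 = 9, so a third inverts to a sixth.
Quality inverts too: major becomes minor. That makes the inversion a minor sixth.

minor 6th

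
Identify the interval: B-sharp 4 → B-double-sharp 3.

Descending from B#4 to B##3 is the same interval as ascending B##3 to B#4.
B to B is the same letter name, plus an octave: an octave.
A perfect octave would be 12 semitones; B##3 to B#4 is 11, one semitone narrower, so the interval is diminished.

diminished 8th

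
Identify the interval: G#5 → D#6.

G to D spans five letter names (G-A-B-C-D) — that makes it a fifth of some quality.
Counting semitones, G#5→D#6 is 7, which is the perfect fifth.

perfect 5th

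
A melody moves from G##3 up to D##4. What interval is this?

perfect fifth

G to D spans five letter names (G-A-B-C-D) — that makes it a fifth of some quality.
The perfect fifth spans 7 semitones, and G##3 to D##4 is exactly 7 semitones — so this is a perfect fifth.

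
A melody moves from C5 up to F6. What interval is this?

perfect 11th

C to F spans four letter names (C-D-E-F), plus an octave, so the interval is some kind of eleventh.
The perfect eleventh spans 17 semitones, and C5 to F6 is exactly 17 semitones — so this is a perfect eleventh.
(Equivalently, a compound perfect fourth: a perfect fourth plus an octave.)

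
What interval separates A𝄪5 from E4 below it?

Descending from A##5 to E4 is the same interval as ascending E4 to A##5.
E to A spans four letter names (E-F-G-A), plus an octave: an eleventh.
The perfect eleventh is 17 semitones; here we have 19, two semitones wider: doubly augmented.
(Equivalently, a compound doubly augmented fourth: a doubly augmented fourth plus an octave.)

doubly augmented 11th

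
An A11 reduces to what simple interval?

Take out an octave (7 from the number): 11 − 7 = 4.
So an augmented eleventh is an octave plus an augmented fourth. The quality is unchanged.

augmented fourth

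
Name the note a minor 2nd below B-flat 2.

A 2

The second takes the letter from B down to A.
Moving 1 semitone down from Bb2 (the size of a minor second) reaches A2.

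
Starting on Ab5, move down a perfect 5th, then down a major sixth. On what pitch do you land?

Down a perfect fifth from Ab5: Db5 (7 semitones down).
A major sixth down from Db5 is Fb4.

Fb4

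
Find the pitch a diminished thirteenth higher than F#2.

Counting six letter names plus an octave up from F lands on D.
Moving 19 semitones up from F#2 (the size of a diminished thirteenth) reaches Db4.

Db4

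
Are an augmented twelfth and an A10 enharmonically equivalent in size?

No

20 semitones (augmented twelfth) vs 17 semitones (augmented tenth): not equal.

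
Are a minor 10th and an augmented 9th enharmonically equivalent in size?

Both span 15 semitones: a minor tenth and an augmented ninth are the same chromatic distance.

Yes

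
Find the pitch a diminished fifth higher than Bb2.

Fb3

The fifth takes the letter from B up to F.
A diminished fifth spans 6 semitones, so from Bb2 the target pitch is Fb3.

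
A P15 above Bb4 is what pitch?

A fifteenth keeps the letter name B, two octaves up from B.
Moving 24 semitones up from Bb4 (the size of a perfect fifteenth) reaches Bb6.

Bb6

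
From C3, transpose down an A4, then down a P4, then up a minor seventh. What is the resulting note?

Cb3

C3 down an augmented fourth → Gb2 (6 semitones).
Down a perfect fourth from Gb2: Db2 (5 semitones down).
Db2 up a minor seventh → Cb3 (10 semitones).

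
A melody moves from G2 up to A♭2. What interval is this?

minor 2nd

G to A spans two letter names (G-A): a second.
A major second would be 2 semitones, but G2 to Ab2 is 1 — one semitone narrower, making it a minor second.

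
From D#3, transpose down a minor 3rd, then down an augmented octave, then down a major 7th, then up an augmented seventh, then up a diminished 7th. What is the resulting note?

A minor third down from D#3 is B#2.
Down an augmented octave from B#2: B1 (13 semitones down).
Down a major seventh from B1: C1 (11 semitones down).
C1 up an augmented seventh → B#1 (12 semitones).
B#1 up a diminished seventh → A2 (9 semitones).

A2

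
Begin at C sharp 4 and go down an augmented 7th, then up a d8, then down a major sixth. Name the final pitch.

F double-flat 3

An augmented seventh down from C#4 is Db3.
Up a diminished octave from Db3: Dbb4 (11 semitones up).
A major sixth down from Dbb4 is Fbb3.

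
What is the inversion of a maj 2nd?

minor seventh

The rule of nine gives the new number: 9 − 2 = 7, so a second becomes a seventh.
Quality inverts too: major becomes minor. That makes the inversion a minor seventh.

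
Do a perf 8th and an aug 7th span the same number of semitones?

Yes

A perfect octave spans 12 semitones, and an augmented seventh also spans 12 semitones — they're enharmonic.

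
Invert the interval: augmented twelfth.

First reduce the compound augmented twelfth to its simple form, an augmented fifth.
Inverted interval numbers add to nine, so a fifth pairs with a fourth (5 + 4 = 9).
And augmented becomes diminished under inversion, so we get a diminished fourth.

diminished fourth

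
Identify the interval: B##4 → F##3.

A11

Descending from B##4 to F##3 is the same interval as ascending F##3 to B##4.
F to B spans four letter names (F-G-A-B), plus an octave, so the interval is some kind of eleventh.
The perfect eleventh is 17 semitones; here we have 18, one semitone wider: augmented.
(Equivalently, a compound augmented fourth: an augmented fourth plus an octave.)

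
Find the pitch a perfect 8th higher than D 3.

D 4

The letter stays D (same as the start), shifted an octave up.
A perfect octave spans 12 semitones, so from D3 the target pitch is D4.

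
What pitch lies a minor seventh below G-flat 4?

Counting seven letter names down from G lands on A.
A minor seventh is 10 semitones; 10 semitones down from Gb4 gives Ab3.

A-flat 3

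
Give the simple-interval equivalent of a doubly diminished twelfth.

doubly diminished 5th

Take out an octave (7 from the number): 12 − 7 = 5.
That makes a doubly diminished twelfth a compound doubly diminished fifth — an octave plus a doubly diminished fifth.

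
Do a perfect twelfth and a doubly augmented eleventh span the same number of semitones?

Both span 19 semitones: a perfect twelfth and a doubly augmented eleventh are the same chromatic distance.

Yes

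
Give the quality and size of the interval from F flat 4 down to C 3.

diminished eleventh

Descending from Fb4 to C3 is the same interval as ascending C3 to Fb4.
C to F spans four letter names (C-D-E-F), plus an octave: an eleventh.
The perfect eleventh is 17 semitones; here we have 16, one semitone narrower: diminished.
(Equivalently, a compound diminished fourth: a diminished fourth plus an octave.)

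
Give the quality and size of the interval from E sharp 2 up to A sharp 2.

P4

E to A spans four letter names (E-F-G-A), so the interval is some kind of fourth.
Counting semitones, E#2→A#2 is 5, which is the perfect fourth.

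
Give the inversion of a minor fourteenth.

major second

First reduce the compound minor fourteenth to its simple form, a minor seventh.
Interval numbers invert to sum to nine: 7 + 2 = 9, so a seventh inverts to a second.
Quality inverts too: minor becomes major. That makes the inversion a major second.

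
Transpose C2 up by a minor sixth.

Ab2

Counting six letter names up from C lands on A.
A minor sixth spans 8 semitones, so from C2 the target pitch is Ab2.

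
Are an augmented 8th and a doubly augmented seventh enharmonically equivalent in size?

Yes

An augmented octave spans 13 semitones, and a doubly augmented seventh also spans 13 semitones — they're enharmonic.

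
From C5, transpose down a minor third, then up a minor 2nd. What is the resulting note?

C5 down a minor third → A4 (3 semitones).
A minor second up from A4 is Bb4.

Bb4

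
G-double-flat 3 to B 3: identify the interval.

G to B spans three letter names (G-A-B) — that makes it a third of some quality.
The major third is 4 semitones; here we have 6, two semitones wider: doubly augmented.

doubly augmented third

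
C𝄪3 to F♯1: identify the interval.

augmented twelfth

Descending from C##3 to F#1 is the same interval as ascending F#1 to C##3.
F to C spans five letter names (F-G-A-B-C), plus an octave: a twelfth.
The perfect twelfth is 19 semitones; here we have 20, one semitone wider: augmented.
(Equivalently, a compound augmented fifth: an augmented fifth plus an octave.)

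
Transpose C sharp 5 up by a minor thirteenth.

A 6

Six letters up from C (plus an octave) reaches A.
A minor thirteenth is 20 semitones; 20 semitones up from C#5 gives A6.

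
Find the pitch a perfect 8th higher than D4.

D5

An octave keeps the letter name D, an octave up from D.
A perfect octave is 12 semitones; 12 semitones up from D4 gives D5.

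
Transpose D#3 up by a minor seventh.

Counting seven letter names up from D lands on C.
Moving 10 semitones up from D#3 (the size of a minor seventh) reaches C#4.

C#4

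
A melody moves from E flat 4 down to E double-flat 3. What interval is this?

A8

Descending from Eb4 to Ebb3 is the same interval as ascending Ebb3 to Eb4.
E to E is the same letter name, plus an octave — that makes it an octave of some quality.
A perfect octave would be 12 semitones; Ebb3 to Eb4 is 13, one semitone wider, so the interval is augmented.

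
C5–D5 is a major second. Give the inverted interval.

Inverted interval numbers add to nine, so a second pairs with a seventh (2 + 7 = 9).
And major becomes minor under inversion, so we get a minor seventh.

minor 7th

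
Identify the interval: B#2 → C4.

B to C spans two letter names (B-C), plus an octave, so the interval is some kind of ninth.
A major ninth would be 14 semitones; B#2 to C4 is 12, two semitones narrower, so the interval is diminished.

diminished ninth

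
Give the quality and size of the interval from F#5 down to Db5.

augmented 3rd

Descending from F#5 to Db5 is the same interval as ascending Db5 to F#5.
D to F spans three letter names (D-E-F): a third.
The major third is 4 semitones; here we have 5, one semitone wider: augmented.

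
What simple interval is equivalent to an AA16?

Each octave removed subtracts seven from the number: 16 − 14 = 2.
That makes a doubly augmented sixteenth a compound doubly augmented second — 2 octaves plus a doubly augmented second.

doubly augmented 2nd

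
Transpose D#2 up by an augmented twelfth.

Counting five letter names plus an octave up from D lands on A.
An augmented twelfth is 20 semitones; 20 semitones up from D#2 gives A##3.

A##3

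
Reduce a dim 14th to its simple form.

diminished seventh

Each octave removed subtracts seven from the number: 14 − 7 = 7.
So a diminished fourteenth is an octave plus a diminished seventh. The quality is unchanged.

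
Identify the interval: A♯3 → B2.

major 7th

Descending from A#3 to B2 is the same interval as ascending B2 to A#3.
B to A spans seven letter names (B-C-D-E-F-G-A), so the interval is some kind of seventh.
Counting semitones, B2→A#3 is 11, which is the major seventh.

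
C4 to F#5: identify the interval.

C to F spans four letter names (C-D-E-F), plus an octave — that makes it an eleventh of some quality.
The perfect eleventh is 17 semitones; here we have 18, one semitone wider: augmented.
(Equivalently, a compound augmented fourth: an augmented fourth plus an octave.)

augmented eleventh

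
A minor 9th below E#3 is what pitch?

Two letters down from E (plus an octave) reaches D.
A minor ninth is 13 semitones; 13 semitones down from E#3 gives D##2.

D##2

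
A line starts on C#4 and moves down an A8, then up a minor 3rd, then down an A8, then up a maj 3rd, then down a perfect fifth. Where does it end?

Cb2

Down an augmented octave from C#4: C3 (13 semitones down).
Up a minor third from C3: Eb3 (3 semitones up).
Eb3 down an augmented octave → Ebb2 (13 semitones).
Ebb2 up a major third → Gb2 (4 semitones).
A perfect fifth down from Gb2 is Cb2.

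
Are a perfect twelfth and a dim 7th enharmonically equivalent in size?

No

A perfect twelfth spans 19 semitones; a diminished seventh spans 9 semitones. They differ by 10.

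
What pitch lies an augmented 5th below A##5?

D#5

Counting five letter names down from A lands on D.
Moving 8 semitones down from A##5 (the size of an augmented fifth) reaches D#5.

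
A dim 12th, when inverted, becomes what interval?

First reduce the compound diminished twelfth to its simple form, a diminished fifth.
Inverted interval numbers add to nine, so a fifth pairs with a fourth (5 + 4 = 9).
The quality also flips — diminished becomes augmented — giving an augmented fourth.

augmented 4th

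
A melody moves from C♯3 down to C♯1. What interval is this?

Descending from C#3 to C#1 is the same interval as ascending C#1 to C#3.
C to C is the same letter name, plus 2 octaves — that makes it a fifteenth of some quality.
Counting semitones, C#1→C#3 is 24, which is the perfect fifteenth.
(Equivalently, a compound perfect octave: a perfect octave plus an octave.)

perfect fifteenth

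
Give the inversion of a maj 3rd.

The rule of nine gives the new number: 9 − 3 = 6, so a third becomes a sixth.
And major becomes minor under inversion, so we get a minor sixth.

minor sixth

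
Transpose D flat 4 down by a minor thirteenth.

F 2

The thirteenth's letter: D down six letter names plus an octave → F.
A minor thirteenth spans 20 semitones, so from Db4 the target pitch is F2.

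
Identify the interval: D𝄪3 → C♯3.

augmented 2nd

Descending from D##3 to C#3 is the same interval as ascending C#3 to D##3.
C to D spans two letter names (C-D): a second.
A major second would be 2 semitones; C#3 to D##3 is 3, one semitone wider, so the interval is augmented.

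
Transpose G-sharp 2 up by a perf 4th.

C-sharp 3

Four letter names up from G: C.
A perfect fourth is 5 semitones; 5 semitones up from G#2 gives C#3.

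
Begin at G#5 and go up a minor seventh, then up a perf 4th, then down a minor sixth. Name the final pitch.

Up a minor seventh from G#5: F#6 (10 semitones up).
A perfect fourth up from F#6 is B6.
A minor sixth down from B6 is D#6.

D#6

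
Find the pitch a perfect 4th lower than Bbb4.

Counting four letter names down from B lands on F.
A perfect fourth is 5 semitones; 5 semitones down from Bbb4 gives Fb4.

Fb4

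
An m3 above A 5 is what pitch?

C 6

The third takes the letter from A up to C.
A minor third spans 3 semitones, so from A5 the target pitch is C6.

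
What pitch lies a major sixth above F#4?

D#5

Six letter names up from F: D.
Moving 9 semitones up from F#4 (the size of a major sixth) reaches D#5.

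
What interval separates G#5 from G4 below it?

Descending from G#5 to G4 is the same interval as ascending G4 to G#5.
G to G is the same letter name, plus an octave: an octave.
The perfect octave is 12 semitones; here we have 13, one semitone wider: augmented.

augmented octave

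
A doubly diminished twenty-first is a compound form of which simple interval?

Take out 2 octaves (14 from the number): 21 − 14 = 7.
That makes a doubly diminished twenty-first a compound doubly diminished seventh — 2 octaves plus a doubly diminished seventh.

doubly diminished 7th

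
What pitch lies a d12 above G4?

The twelfth's letter: G up five letter names plus an octave → D.
A diminished twelfth is 18 semitones; 18 semitones up from G4 gives Db6.

Db6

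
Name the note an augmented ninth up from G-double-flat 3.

Counting two letter names plus an octave up from G lands on A.
An augmented ninth is 15 semitones; 15 semitones up from Gbb3 gives Ab4.

A-flat 4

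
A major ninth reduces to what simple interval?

major 2nd

Subtracting seven from the interval number removes an octave: 9 − 7 = 2.
That makes a major ninth a compound major second — an octave plus a major second.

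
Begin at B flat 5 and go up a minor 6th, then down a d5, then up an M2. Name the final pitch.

Up a minor sixth from Bb5: Gb6 (8 semitones up).
Gb6 down a diminished fifth → C6 (6 semitones).
Up a major second from C6: D6 (2 semitones up).

D 6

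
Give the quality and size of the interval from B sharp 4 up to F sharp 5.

B to F spans five letter names (B-C-D-E-F): a fifth.
B#4 to F#5 spans 6 semitones — one semitone narrower than the perfect fifth (7) — giving a diminished fifth.

diminished 5th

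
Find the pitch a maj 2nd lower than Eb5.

Db5

Counting two letter names down from E lands on D.
A major second spans 2 semitones, so from Eb5 the target pitch is Db5.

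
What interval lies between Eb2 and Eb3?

perfect octave

E to E is the same letter name, plus an octave, so the interval is some kind of octave.
Eb2 to Eb3 is 12 semitones, matching the perfect octave exactly, so the quality is perfect.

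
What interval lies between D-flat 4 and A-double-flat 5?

d12

D to A spans five letter names (D-E-F-G-A), plus an octave: a twelfth.
A perfect twelfth would be 19 semitones; Db4 to Abb5 is 18, one semitone narrower, so the interval is diminished.
(Equivalently, a compound diminished fifth: a diminished fifth plus an octave.)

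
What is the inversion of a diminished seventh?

Inverted interval numbers add to nine, so a seventh pairs with a second (7 + 2 = 9).
The quality also flips — diminished becomes augmented — giving an augmented second.

augmented 2nd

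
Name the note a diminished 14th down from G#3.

A##1

Counting seven letter names plus an octave down from G lands on A.
Moving 21 semitones down from G#3 (the size of a diminished fourteenth) reaches A##1.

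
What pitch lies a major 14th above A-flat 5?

The fourteenth's letter: A up seven letter names plus an octave → G.
A major fourteenth is 23 semitones; 23 semitones up from Ab5 gives G7.

G 7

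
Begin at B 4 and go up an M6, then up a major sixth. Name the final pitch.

A major sixth up from B4 is G#5.
G#5 up a major sixth → E#6 (9 semitones).

E sharp 6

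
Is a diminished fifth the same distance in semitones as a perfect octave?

A diminished fifth spans 6 semitones; a perfect octave spans 12 semitones. They differ by 6.

No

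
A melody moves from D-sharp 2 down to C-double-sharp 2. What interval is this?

minor second

Descending from D#2 to C##2 is the same interval as ascending C##2 to D#2.
C to D spans two letter names (C-D): a second.
At 1 semitone, C##2→D#2 falls one short of a major second: minor.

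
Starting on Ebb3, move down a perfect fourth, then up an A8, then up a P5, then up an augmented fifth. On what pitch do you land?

Ebb3 down a perfect fourth → Bbb2 (5 semitones).
Up an augmented octave from Bbb2: Bb3 (13 semitones up).
A perfect fifth up from Bb3 is F4.
F4 up an augmented fifth → C#5 (8 semitones).

C#5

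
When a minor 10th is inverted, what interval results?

First reduce the compound minor tenth to its simple form, a minor third.
Inverted interval numbers add to nine, so a third pairs with a sixth (3 + 6 = 9).
The quality also flips — minor becomes major — giving a major sixth.

major sixth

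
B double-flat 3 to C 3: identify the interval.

Descending from Bbb3 to C3 is the same interval as ascending C3 to Bbb3.
C to B spans seven letter names (C-D-E-F-G-A-B): a seventh.
C3 to Bbb3 spans 9 semitones — two semitones narrower than the major seventh (11) — giving a diminished seventh.

diminished seventh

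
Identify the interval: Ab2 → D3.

A to D spans four letter names (A-B-C-D): a fourth.
Ab2 to D3 spans 6 semitones — one semitone wider than the perfect fourth (5) — giving an augmented fourth.

augmented 4th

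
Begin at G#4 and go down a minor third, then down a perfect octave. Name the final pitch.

A minor third down from G#4 is E#4.
Down a perfect octave from E#4: E#3 (12 semitones down).

E#3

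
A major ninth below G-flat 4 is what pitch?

Counting two letter names plus an octave down from G lands on F.
A major ninth spans 14 semitones, so from Gb4 the target pitch is Fb3.

F-flat 3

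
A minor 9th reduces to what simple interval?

Subtracting seven from the interval number removes an octave: 9 − 7 = 2.
Quality carries through unchanged, so the simple form is a minor second.

minor second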